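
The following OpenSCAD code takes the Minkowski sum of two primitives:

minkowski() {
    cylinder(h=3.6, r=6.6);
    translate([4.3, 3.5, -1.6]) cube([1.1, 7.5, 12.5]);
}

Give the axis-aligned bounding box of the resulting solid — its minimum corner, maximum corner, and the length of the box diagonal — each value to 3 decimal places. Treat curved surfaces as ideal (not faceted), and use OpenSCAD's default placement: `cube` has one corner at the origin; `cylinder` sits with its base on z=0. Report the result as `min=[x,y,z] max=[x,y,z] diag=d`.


A = translate([4.3, 3.5, -1.6]) cube([1.1, 7.5, 12.5]) → bbox [4.3,3.5,-1.6] .. [5.4,11,10.9]
B = cylinder(h=3.6, r=6.6) → bbox [-6.6,-6.6,0] .. [6.6,6.6,3.6]
lo = A.lo+B.lo = [4.3-6.6, 3.5-6.6, -1.6+0] = [-2.300,-3.100,-1.600]
hi = A.hi+B.hi = [5.4+6.6, 11+6.6, 10.9+3.6] = [12.000,17.600,14.500]
diag = √(14.3²+20.7²+16.1²) = √892.19 = 29.870

min=[-2.300,-3.100,-1.600] max=[12.000,17.600,14.500] diag=29.870


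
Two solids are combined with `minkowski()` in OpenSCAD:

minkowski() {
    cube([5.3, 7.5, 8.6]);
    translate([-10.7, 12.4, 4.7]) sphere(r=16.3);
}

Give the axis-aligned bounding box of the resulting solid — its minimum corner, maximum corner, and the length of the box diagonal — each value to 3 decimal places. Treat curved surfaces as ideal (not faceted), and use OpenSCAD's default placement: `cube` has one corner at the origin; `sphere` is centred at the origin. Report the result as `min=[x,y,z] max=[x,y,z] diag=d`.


min=[-27.000,-3.900,-11.600] max=[10.900,36.200,29.600] diag=68.861

A = translate([-10.7, 12.4, 4.7]) sphere(r=16.3) → bbox [-27,-3.9,-11.6] .. [5.6,28.7,21]
B = cube([5.3, 7.5, 8.6]) → bbox [0,0,0] .. [5.3,7.5,8.6]
lo = A.lo+B.lo = [-27+0, -3.9+0, -11.6+0] = [-27.000,-3.900,-11.600]
hi = A.hi+B.hi = [5.6+5.3, 28.7+7.5, 21+8.6] = [10.900,36.200,29.600]
diag = √(37.9²+40.1²+41.2²) = √4741.86 = 68.861


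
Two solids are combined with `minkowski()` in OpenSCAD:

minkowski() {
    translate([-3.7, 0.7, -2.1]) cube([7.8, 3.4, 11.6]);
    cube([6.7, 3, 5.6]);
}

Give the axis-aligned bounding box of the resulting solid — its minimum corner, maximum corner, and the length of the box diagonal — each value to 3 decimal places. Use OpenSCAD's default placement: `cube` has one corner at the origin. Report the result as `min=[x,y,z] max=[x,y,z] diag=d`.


A = translate([-3.7, 0.7, -2.1]) cube([7.8, 3.4, 11.6]) → bbox [-3.7,0.7,-2.1] .. [4.1,4.1,9.5]
B = cube([6.7, 3, 5.6]) → bbox [0,0,0] .. [6.7,3,5.6]
lo = A.lo+B.lo = [-3.7+0, 0.7+0, -2.1+0] = [-3.700,0.700,-2.100]
hi = A.hi+B.hi = [4.1+6.7, 4.1+3, 9.5+5.6] = [10.800,7.100,15.100]
diag = √(14.5²+6.4²+17.2²) = √547.05 = 23.389

min=[-3.700,0.700,-2.100] max=[10.800,7.100,15.100] diag=23.389


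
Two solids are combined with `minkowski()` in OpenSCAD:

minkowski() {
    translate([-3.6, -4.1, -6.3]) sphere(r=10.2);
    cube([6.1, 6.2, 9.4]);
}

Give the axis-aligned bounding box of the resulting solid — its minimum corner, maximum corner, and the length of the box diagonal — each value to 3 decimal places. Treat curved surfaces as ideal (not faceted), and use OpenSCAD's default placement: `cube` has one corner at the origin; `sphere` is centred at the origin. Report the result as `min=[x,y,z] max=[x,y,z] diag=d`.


min=[-13.800,-14.300,-16.500] max=[12.700,12.300,13.300] diag=47.936

A = translate([-3.6, -4.1, -6.3]) sphere(r=10.2) → bbox [-13.8,-14.3,-16.5] .. [6.6,6.1,3.9]
B = cube([6.1, 6.2, 9.4]) → bbox [0,0,0] .. [6.1,6.2,9.4]
lo = A.lo+B.lo = [-13.8+0, -14.3+0, -16.5+0] = [-13.800,-14.300,-16.500]
hi = A.hi+B.hi = [6.6+6.1, 6.1+6.2, 3.9+9.4] = [12.700,12.300,13.300]
diag = √(26.5²+26.6²+29.8²) = √2297.85 = 47.936


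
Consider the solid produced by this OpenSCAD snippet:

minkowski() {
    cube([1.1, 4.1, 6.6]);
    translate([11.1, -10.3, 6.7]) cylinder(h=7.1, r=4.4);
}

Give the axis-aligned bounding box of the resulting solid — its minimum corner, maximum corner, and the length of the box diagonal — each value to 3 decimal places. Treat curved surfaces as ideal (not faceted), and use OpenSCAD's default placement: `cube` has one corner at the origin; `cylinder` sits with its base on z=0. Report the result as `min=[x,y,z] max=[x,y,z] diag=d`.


min=[6.700,-14.700,6.700] max=[16.600,-1.800,20.400] diag=21.263

A = translate([11.1, -10.3, 6.7]) cylinder(h=7.1, r=4.4) → bbox [6.7,-14.7,6.7] .. [15.5,-5.9,13.8]
B = cube([1.1, 4.1, 6.6]) → bbox [0,0,0] .. [1.1,4.1,6.6]
lo = A.lo+B.lo = [6.7+0, -14.7+0, 6.7+0] = [6.700,-14.700,6.700]
hi = A.hi+B.hi = [15.5+1.1, -5.9+4.1, 13.8+6.6] = [16.600,-1.800,20.400]
diag = √(9.9²+12.9²+13.7²) = √452.11 = 21.263


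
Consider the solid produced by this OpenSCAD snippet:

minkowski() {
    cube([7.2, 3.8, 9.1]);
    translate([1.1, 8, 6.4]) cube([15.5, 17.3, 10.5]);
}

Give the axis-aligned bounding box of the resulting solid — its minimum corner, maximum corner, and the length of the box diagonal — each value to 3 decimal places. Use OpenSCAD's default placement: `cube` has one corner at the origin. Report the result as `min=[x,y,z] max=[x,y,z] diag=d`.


min=[1.100,8.000,6.400] max=[23.800,29.100,26.000] diag=36.670

A = translate([1.1, 8, 6.4]) cube([15.5, 17.3, 10.5]) → bbox [1.1,8,6.4] .. [16.6,25.3,16.9]
B = cube([7.2, 3.8, 9.1]) → bbox [0,0,0] .. [7.2,3.8,9.1]
lo = A.lo+B.lo = [1.1+0, 8+0, 6.4+0] = [1.100,8.000,6.400]
hi = A.hi+B.hi = [16.6+7.2, 25.3+3.8, 16.9+9.1] = [23.800,29.100,26.000]
diag = √(22.7²+21.1²+19.6²) = √1344.66 = 36.670


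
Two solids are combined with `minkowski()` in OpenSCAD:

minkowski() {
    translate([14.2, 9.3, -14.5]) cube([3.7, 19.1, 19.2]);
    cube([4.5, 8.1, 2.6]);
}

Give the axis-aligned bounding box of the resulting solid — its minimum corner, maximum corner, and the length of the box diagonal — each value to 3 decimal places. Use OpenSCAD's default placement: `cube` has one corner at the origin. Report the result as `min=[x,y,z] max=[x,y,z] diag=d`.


A = translate([14.2, 9.3, -14.5]) cube([3.7, 19.1, 19.2]) → bbox [14.2,9.3,-14.5] .. [17.9,28.4,4.7]
B = cube([4.5, 8.1, 2.6]) → bbox [0,0,0] .. [4.5,8.1,2.6]
lo = A.lo+B.lo = [14.2+0, 9.3+0, -14.5+0] = [14.200,9.300,-14.500]
hi = A.hi+B.hi = [17.9+4.5, 28.4+8.1, 4.7+2.6] = [22.400,36.500,7.300]
diag = √(8.2²+27.2²+21.8²) = √1282.32 = 35.809

min=[14.200,9.300,-14.500] max=[22.400,36.500,7.300] diag=35.809


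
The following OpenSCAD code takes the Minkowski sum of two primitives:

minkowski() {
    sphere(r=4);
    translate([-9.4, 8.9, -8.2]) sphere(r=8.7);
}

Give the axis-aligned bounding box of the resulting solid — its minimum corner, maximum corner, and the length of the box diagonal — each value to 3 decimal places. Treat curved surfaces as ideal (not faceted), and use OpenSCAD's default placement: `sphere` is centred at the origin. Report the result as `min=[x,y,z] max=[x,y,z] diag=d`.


A = translate([-9.4, 8.9, -8.2]) sphere(r=8.7) → bbox [-18.1,0.2,-16.9] .. [-0.7,17.6,0.5]
B = sphere(r=4) → bbox [-4,-4,-4] .. [4,4,4]
lo = A.lo+B.lo = [-18.1-4, 0.2-4, -16.9-4] = [-22.100,-3.800,-20.900]
hi = A.hi+B.hi = [-0.7+4, 17.6+4, 0.5+4] = [3.300,21.600,4.500]
diag = √(25.4²+25.4²+25.4²) = √1935.48 = 43.994

min=[-22.100,-3.800,-20.900] max=[3.300,21.600,4.500] diag=43.994


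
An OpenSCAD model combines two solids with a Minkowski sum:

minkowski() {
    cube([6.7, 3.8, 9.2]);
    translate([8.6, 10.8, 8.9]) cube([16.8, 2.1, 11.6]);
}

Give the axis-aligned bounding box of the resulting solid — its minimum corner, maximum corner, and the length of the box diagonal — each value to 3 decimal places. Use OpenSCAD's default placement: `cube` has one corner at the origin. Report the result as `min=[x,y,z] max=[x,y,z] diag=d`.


A = translate([8.6, 10.8, 8.9]) cube([16.8, 2.1, 11.6]) → bbox [8.6,10.8,8.9] .. [25.4,12.9,20.5]
B = cube([6.7, 3.8, 9.2]) → bbox [0,0,0] .. [6.7,3.8,9.2]
lo = A.lo+B.lo = [8.6+0, 10.8+0, 8.9+0] = [8.600,10.800,8.900]
hi = A.hi+B.hi = [25.4+6.7, 12.9+3.8, 20.5+9.2] = [32.100,16.700,29.700]
diag = √(23.5²+5.9²+20.8²) = √1019.7 = 31.933

min=[8.600,10.800,8.900] max=[32.100,16.700,29.700] diag=31.933


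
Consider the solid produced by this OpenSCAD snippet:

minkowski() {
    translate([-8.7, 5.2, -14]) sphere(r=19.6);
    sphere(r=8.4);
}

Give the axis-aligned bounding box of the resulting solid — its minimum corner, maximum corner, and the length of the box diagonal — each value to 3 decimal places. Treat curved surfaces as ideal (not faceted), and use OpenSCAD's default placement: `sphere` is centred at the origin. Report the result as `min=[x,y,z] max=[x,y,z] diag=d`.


A = translate([-8.7, 5.2, -14]) sphere(r=19.6) → bbox [-28.3,-14.4,-33.6] .. [10.9,24.8,5.6]
B = sphere(r=8.4) → bbox [-8.4,-8.4,-8.4] .. [8.4,8.4,8.4]
lo = A.lo+B.lo = [-28.3-8.4, -14.4-8.4, -33.6-8.4] = [-36.700,-22.800,-42.000]
hi = A.hi+B.hi = [10.9+8.4, 24.8+8.4, 5.6+8.4] = [19.300,33.200,14.000]
diag = √(56²+56²+56²) = √9408 = 96.995

min=[-36.700,-22.800,-42.000] max=[19.300,33.200,14.000] diag=96.995


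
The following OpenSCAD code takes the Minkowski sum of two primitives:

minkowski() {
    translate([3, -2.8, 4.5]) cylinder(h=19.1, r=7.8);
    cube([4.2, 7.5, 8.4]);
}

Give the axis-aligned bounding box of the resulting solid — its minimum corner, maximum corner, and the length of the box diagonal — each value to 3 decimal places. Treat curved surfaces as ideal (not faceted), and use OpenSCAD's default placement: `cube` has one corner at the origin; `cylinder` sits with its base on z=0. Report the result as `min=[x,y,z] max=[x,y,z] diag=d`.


min=[-4.800,-10.600,4.500] max=[15.000,12.500,32.000] diag=41.011

A = translate([3, -2.8, 4.5]) cylinder(h=19.1, r=7.8) → bbox [-4.8,-10.6,4.5] .. [10.8,5,23.6]
B = cube([4.2, 7.5, 8.4]) → bbox [0,0,0] .. [4.2,7.5,8.4]
lo = A.lo+B.lo = [-4.8+0, -10.6+0, 4.5+0] = [-4.800,-10.600,4.500]
hi = A.hi+B.hi = [10.8+4.2, 5+7.5, 23.6+8.4] = [15.000,12.500,32.000]
diag = √(19.8²+23.1²+27.5²) = √1681.9 = 41.011


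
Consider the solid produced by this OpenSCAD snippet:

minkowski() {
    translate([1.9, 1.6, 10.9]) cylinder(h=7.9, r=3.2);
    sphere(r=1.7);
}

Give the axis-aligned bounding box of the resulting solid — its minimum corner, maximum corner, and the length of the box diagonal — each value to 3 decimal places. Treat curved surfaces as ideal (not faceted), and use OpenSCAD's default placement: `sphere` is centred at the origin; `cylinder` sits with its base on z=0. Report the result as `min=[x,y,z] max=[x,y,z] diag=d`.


min=[-3.000,-3.300,9.200] max=[6.800,6.500,20.500] diag=17.882

A = translate([1.9, 1.6, 10.9]) cylinder(h=7.9, r=3.2) → bbox [-1.3,-1.6,10.9] .. [5.1,4.8,18.8]
B = sphere(r=1.7) → bbox [-1.7,-1.7,-1.7] .. [1.7,1.7,1.7]
lo = A.lo+B.lo = [-1.3-1.7, -1.6-1.7, 10.9-1.7] = [-3.000,-3.300,9.200]
hi = A.hi+B.hi = [5.1+1.7, 4.8+1.7, 18.8+1.7] = [6.800,6.500,20.500]
diag = √(9.8²+9.8²+11.3²) = √319.77 = 17.882


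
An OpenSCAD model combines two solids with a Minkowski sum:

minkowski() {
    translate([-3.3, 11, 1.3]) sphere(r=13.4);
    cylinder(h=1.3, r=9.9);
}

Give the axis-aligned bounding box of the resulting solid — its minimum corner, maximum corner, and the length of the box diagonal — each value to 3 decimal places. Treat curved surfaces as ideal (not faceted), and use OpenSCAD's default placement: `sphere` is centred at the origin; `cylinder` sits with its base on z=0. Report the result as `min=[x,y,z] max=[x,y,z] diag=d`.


min=[-26.600,-12.300,-12.100] max=[20.000,34.300,16.000] diag=71.643

A = translate([-3.3, 11, 1.3]) sphere(r=13.4) → bbox [-16.7,-2.4,-12.1] .. [10.1,24.4,14.7]
B = cylinder(h=1.3, r=9.9) → bbox [-9.9,-9.9,0] .. [9.9,9.9,1.3]
lo = A.lo+B.lo = [-16.7-9.9, -2.4-9.9, -12.1+0] = [-26.600,-12.300,-12.100]
hi = A.hi+B.hi = [10.1+9.9, 24.4+9.9, 14.7+1.3] = [20.000,34.300,16.000]
diag = √(46.6²+46.6²+28.1²) = √5132.73 = 71.643


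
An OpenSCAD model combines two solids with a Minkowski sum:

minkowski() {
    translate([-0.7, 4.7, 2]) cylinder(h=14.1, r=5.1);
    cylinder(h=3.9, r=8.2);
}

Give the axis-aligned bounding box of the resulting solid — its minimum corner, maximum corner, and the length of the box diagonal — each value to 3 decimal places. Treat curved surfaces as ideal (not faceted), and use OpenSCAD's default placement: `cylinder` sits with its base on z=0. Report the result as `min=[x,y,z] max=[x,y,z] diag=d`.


A = translate([-0.7, 4.7, 2]) cylinder(h=14.1, r=5.1) → bbox [-5.8,-0.4,2] .. [4.4,9.8,16.1]
B = cylinder(h=3.9, r=8.2) → bbox [-8.2,-8.2,0] .. [8.2,8.2,3.9]
lo = A.lo+B.lo = [-5.8-8.2, -0.4-8.2, 2+0] = [-14.000,-8.600,2.000]
hi = A.hi+B.hi = [4.4+8.2, 9.8+8.2, 16.1+3.9] = [12.600,18.000,20.000]
diag = √(26.6²+26.6²+18²) = √1739.12 = 41.703

min=[-14.000,-8.600,2.000] max=[12.600,18.000,20.000] diag=41.703


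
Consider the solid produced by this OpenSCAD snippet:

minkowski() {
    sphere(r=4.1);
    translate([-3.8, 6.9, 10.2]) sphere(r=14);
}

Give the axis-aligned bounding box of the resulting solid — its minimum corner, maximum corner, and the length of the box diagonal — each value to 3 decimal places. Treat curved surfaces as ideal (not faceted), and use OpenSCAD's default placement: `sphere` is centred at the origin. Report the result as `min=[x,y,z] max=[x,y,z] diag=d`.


min=[-21.900,-11.200,-7.900] max=[14.300,25.000,28.300] diag=62.700

A = translate([-3.8, 6.9, 10.2]) sphere(r=14) → bbox [-17.8,-7.1,-3.8] .. [10.2,20.9,24.2]
B = sphere(r=4.1) → bbox [-4.1,-4.1,-4.1] .. [4.1,4.1,4.1]
lo = A.lo+B.lo = [-17.8-4.1, -7.1-4.1, -3.8-4.1] = [-21.900,-11.200,-7.900]
hi = A.hi+B.hi = [10.2+4.1, 20.9+4.1, 24.2+4.1] = [14.300,25.000,28.300]
diag = √(36.2²+36.2²+36.2²) = √3931.32 = 62.700


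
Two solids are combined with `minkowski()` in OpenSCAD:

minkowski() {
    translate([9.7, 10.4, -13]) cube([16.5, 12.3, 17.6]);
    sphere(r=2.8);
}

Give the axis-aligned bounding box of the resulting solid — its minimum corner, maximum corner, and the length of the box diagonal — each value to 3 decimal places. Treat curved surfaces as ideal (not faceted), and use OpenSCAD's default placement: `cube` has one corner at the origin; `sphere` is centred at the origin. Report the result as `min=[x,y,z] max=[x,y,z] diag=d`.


min=[6.900,7.600,-15.800] max=[29.000,25.500,7.400] diag=36.702

A = translate([9.7, 10.4, -13]) cube([16.5, 12.3, 17.6]) → bbox [9.7,10.4,-13] .. [26.2,22.7,4.6]
B = sphere(r=2.8) → bbox [-2.8,-2.8,-2.8] .. [2.8,2.8,2.8]
lo = A.lo+B.lo = [9.7-2.8, 10.4-2.8, -13-2.8] = [6.900,7.600,-15.800]
hi = A.hi+B.hi = [26.2+2.8, 22.7+2.8, 4.6+2.8] = [29.000,25.500,7.400]
diag = √(22.1²+17.9²+23.2²) = √1347.06 = 36.702


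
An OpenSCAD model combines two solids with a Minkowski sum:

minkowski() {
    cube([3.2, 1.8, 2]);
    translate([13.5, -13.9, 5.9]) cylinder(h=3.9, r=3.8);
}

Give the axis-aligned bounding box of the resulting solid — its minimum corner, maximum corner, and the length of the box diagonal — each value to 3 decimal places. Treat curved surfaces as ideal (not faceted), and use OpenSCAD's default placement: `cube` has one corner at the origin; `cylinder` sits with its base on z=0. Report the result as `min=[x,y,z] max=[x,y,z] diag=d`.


A = translate([13.5, -13.9, 5.9]) cylinder(h=3.9, r=3.8) → bbox [9.7,-17.7,5.9] .. [17.3,-10.1,9.8]
B = cube([3.2, 1.8, 2]) → bbox [0,0,0] .. [3.2,1.8,2]
lo = A.lo+B.lo = [9.7+0, -17.7+0, 5.9+0] = [9.700,-17.700,5.900]
hi = A.hi+B.hi = [17.3+3.2, -10.1+1.8, 9.8+2] = [20.500,-8.300,11.800]
diag = √(10.8²+9.4²+5.9²) = √239.81 = 15.486

min=[9.700,-17.700,5.900] max=[20.500,-8.300,11.800] diag=15.486


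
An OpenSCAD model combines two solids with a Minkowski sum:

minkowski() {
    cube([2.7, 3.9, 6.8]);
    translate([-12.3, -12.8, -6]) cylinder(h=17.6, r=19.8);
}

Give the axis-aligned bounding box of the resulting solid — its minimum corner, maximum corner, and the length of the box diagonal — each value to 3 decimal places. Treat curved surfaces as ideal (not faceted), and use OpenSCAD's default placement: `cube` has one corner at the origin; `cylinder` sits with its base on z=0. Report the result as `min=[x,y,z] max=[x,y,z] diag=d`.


min=[-32.100,-32.600,-6.000] max=[10.200,10.900,18.400] diag=65.398

A = translate([-12.3, -12.8, -6]) cylinder(h=17.6, r=19.8) → bbox [-32.1,-32.6,-6] .. [7.5,7,11.6]
B = cube([2.7, 3.9, 6.8]) → bbox [0,0,0] .. [2.7,3.9,6.8]
lo = A.lo+B.lo = [-32.1+0, -32.6+0, -6+0] = [-32.100,-32.600,-6.000]
hi = A.hi+B.hi = [7.5+2.7, 7+3.9, 11.6+6.8] = [10.200,10.900,18.400]
diag = √(42.3²+43.5²+24.4²) = √4276.9 = 65.398


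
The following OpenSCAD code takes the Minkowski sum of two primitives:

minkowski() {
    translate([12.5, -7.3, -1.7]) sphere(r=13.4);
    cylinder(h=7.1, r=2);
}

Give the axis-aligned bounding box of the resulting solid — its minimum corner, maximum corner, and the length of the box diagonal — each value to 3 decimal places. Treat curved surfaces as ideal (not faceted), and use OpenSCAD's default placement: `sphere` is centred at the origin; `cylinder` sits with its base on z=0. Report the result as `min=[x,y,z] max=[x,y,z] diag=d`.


A = translate([12.5, -7.3, -1.7]) sphere(r=13.4) → bbox [-0.9,-20.7,-15.1] .. [25.9,6.1,11.7]
B = cylinder(h=7.1, r=2) → bbox [-2,-2,0] .. [2,2,7.1]
lo = A.lo+B.lo = [-0.9-2, -20.7-2, -15.1+0] = [-2.900,-22.700,-15.100]
hi = A.hi+B.hi = [25.9+2, 6.1+2, 11.7+7.1] = [27.900,8.100,18.800]
diag = √(30.8²+30.8²+33.9²) = √3046.49 = 55.195

min=[-2.900,-22.700,-15.100] max=[27.900,8.100,18.800] diag=55.195


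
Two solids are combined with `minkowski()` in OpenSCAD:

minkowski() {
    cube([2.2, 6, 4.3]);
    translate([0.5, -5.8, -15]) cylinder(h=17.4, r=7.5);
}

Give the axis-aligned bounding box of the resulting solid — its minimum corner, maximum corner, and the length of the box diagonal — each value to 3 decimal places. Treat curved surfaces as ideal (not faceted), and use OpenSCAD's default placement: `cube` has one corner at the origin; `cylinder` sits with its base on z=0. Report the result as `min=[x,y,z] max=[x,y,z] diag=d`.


min=[-7.000,-13.300,-15.000] max=[10.200,7.700,6.700] diag=34.752

A = translate([0.5, -5.8, -15]) cylinder(h=17.4, r=7.5) → bbox [-7,-13.3,-15] .. [8,1.7,2.4]
B = cube([2.2, 6, 4.3]) → bbox [0,0,0] .. [2.2,6,4.3]
lo = A.lo+B.lo = [-7+0, -13.3+0, -15+0] = [-7.000,-13.300,-15.000]
hi = A.hi+B.hi = [8+2.2, 1.7+6, 2.4+4.3] = [10.200,7.700,6.700]
diag = √(17.2²+21²+21.7²) = √1207.73 = 34.752


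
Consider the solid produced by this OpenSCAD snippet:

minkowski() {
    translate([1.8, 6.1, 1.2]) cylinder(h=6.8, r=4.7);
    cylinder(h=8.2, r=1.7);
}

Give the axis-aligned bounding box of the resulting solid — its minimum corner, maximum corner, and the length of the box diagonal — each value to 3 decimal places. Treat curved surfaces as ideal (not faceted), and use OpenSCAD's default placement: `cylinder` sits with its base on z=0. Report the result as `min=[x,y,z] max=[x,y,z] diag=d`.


min=[-4.600,-0.300,1.200] max=[8.200,12.500,16.200] diag=23.509

A = translate([1.8, 6.1, 1.2]) cylinder(h=6.8, r=4.7) → bbox [-2.9,1.4,1.2] .. [6.5,10.8,8]
B = cylinder(h=8.2, r=1.7) → bbox [-1.7,-1.7,0] .. [1.7,1.7,8.2]
lo = A.lo+B.lo = [-2.9-1.7, 1.4-1.7, 1.2+0] = [-4.600,-0.300,1.200]
hi = A.hi+B.hi = [6.5+1.7, 10.8+1.7, 8+8.2] = [8.200,12.500,16.200]
diag = √(12.8²+12.8²+15²) = √552.68 = 23.509


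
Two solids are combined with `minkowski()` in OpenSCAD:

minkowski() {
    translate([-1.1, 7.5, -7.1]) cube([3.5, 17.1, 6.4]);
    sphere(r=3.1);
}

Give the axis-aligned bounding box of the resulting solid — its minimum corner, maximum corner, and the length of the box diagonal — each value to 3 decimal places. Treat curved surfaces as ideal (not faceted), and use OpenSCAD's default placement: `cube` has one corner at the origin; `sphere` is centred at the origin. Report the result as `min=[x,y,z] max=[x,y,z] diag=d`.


A = translate([-1.1, 7.5, -7.1]) cube([3.5, 17.1, 6.4]) → bbox [-1.1,7.5,-7.1] .. [2.4,24.6,-0.7]
B = sphere(r=3.1) → bbox [-3.1,-3.1,-3.1] .. [3.1,3.1,3.1]
lo = A.lo+B.lo = [-1.1-3.1, 7.5-3.1, -7.1-3.1] = [-4.200,4.400,-10.200]
hi = A.hi+B.hi = [2.4+3.1, 24.6+3.1, -0.7+3.1] = [5.500,27.700,2.400]
diag = √(9.7²+23.3²+12.6²) = √795.74 = 28.209

min=[-4.200,4.400,-10.200] max=[5.500,27.700,2.400] diag=28.209


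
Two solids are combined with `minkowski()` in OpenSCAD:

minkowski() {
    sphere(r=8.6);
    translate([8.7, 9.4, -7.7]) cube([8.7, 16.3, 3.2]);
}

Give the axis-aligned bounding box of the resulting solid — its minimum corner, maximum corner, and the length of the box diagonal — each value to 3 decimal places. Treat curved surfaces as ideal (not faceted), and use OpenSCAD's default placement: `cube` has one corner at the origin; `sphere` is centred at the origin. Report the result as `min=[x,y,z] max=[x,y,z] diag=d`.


A = translate([8.7, 9.4, -7.7]) cube([8.7, 16.3, 3.2]) → bbox [8.7,9.4,-7.7] .. [17.4,25.7,-4.5]
B = sphere(r=8.6) → bbox [-8.6,-8.6,-8.6] .. [8.6,8.6,8.6]
lo = A.lo+B.lo = [8.7-8.6, 9.4-8.6, -7.7-8.6] = [0.100,0.800,-16.300]
hi = A.hi+B.hi = [17.4+8.6, 25.7+8.6, -4.5+8.6] = [26.000,34.300,4.100]
diag = √(25.9²+33.5²+20.4²) = √2209.22 = 47.002

min=[0.100,0.800,-16.300] max=[26.000,34.300,4.100] diag=47.002


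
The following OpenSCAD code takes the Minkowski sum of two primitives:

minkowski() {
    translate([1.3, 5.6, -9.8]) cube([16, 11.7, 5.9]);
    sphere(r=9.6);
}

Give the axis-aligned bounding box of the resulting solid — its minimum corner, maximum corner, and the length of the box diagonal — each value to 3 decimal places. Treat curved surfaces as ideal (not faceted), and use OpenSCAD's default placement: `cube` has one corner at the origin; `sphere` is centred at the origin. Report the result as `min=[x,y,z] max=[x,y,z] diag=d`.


min=[-8.300,-4.000,-19.400] max=[26.900,26.900,5.700] diag=53.140

A = translate([1.3, 5.6, -9.8]) cube([16, 11.7, 5.9]) → bbox [1.3,5.6,-9.8] .. [17.3,17.3,-3.9]
B = sphere(r=9.6) → bbox [-9.6,-9.6,-9.6] .. [9.6,9.6,9.6]
lo = A.lo+B.lo = [1.3-9.6, 5.6-9.6, -9.8-9.6] = [-8.300,-4.000,-19.400]
hi = A.hi+B.hi = [17.3+9.6, 17.3+9.6, -3.9+9.6] = [26.900,26.900,5.700]
diag = √(35.2²+30.9²+25.1²) = √2823.86 = 53.140


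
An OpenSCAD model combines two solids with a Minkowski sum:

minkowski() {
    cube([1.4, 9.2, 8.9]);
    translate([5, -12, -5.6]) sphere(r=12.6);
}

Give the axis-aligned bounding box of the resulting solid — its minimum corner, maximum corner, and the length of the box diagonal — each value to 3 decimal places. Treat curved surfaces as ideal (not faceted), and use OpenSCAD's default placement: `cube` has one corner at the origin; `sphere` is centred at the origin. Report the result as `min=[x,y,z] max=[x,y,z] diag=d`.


min=[-7.600,-24.600,-18.200] max=[19.000,9.800,15.900] diag=55.261

A = translate([5, -12, -5.6]) sphere(r=12.6) → bbox [-7.6,-24.6,-18.2] .. [17.6,0.6,7]
B = cube([1.4, 9.2, 8.9]) → bbox [0,0,0] .. [1.4,9.2,8.9]
lo = A.lo+B.lo = [-7.6+0, -24.6+0, -18.2+0] = [-7.600,-24.600,-18.200]
hi = A.hi+B.hi = [17.6+1.4, 0.6+9.2, 7+8.9] = [19.000,9.800,15.900]
diag = √(26.6²+34.4²+34.1²) = √3053.73 = 55.261


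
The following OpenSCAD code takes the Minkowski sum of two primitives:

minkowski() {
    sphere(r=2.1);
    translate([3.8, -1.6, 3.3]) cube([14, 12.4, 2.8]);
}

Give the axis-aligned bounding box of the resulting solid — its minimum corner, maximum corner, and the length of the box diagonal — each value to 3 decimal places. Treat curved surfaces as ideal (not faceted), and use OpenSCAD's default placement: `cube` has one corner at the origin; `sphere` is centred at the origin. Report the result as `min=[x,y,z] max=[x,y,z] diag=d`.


min=[1.700,-3.700,1.200] max=[19.900,12.900,8.200] diag=25.609

A = translate([3.8, -1.6, 3.3]) cube([14, 12.4, 2.8]) → bbox [3.8,-1.6,3.3] .. [17.8,10.8,6.1]
B = sphere(r=2.1) → bbox [-2.1,-2.1,-2.1] .. [2.1,2.1,2.1]
lo = A.lo+B.lo = [3.8-2.1, -1.6-2.1, 3.3-2.1] = [1.700,-3.700,1.200]
hi = A.hi+B.hi = [17.8+2.1, 10.8+2.1, 6.1+2.1] = [19.900,12.900,8.200]
diag = √(18.2²+16.6²+7²) = √655.8 = 25.609


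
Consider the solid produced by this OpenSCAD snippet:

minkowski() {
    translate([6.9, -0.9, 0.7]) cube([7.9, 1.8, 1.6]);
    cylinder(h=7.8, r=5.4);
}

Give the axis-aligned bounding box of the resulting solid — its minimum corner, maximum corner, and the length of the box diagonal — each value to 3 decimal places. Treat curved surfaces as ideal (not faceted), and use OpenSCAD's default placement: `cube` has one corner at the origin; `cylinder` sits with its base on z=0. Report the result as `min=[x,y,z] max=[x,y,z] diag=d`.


A = translate([6.9, -0.9, 0.7]) cube([7.9, 1.8, 1.6]) → bbox [6.9,-0.9,0.7] .. [14.8,0.9,2.3]
B = cylinder(h=7.8, r=5.4) → bbox [-5.4,-5.4,0] .. [5.4,5.4,7.8]
lo = A.lo+B.lo = [6.9-5.4, -0.9-5.4, 0.7+0] = [1.500,-6.300,0.700]
hi = A.hi+B.hi = [14.8+5.4, 0.9+5.4, 2.3+7.8] = [20.200,6.300,10.100]
diag = √(18.7²+12.6²+9.4²) = √596.81 = 24.430

min=[1.500,-6.300,0.700] max=[20.200,6.300,10.100] diag=24.430


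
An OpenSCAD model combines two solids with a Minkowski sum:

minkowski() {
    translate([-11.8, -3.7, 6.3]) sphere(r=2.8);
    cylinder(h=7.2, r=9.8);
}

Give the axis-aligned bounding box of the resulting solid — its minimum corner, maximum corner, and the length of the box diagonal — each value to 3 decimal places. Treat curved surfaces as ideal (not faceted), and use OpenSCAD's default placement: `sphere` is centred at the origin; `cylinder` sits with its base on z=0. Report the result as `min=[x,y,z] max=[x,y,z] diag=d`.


min=[-24.400,-16.300,3.500] max=[0.800,8.900,16.300] diag=37.867

A = translate([-11.8, -3.7, 6.3]) sphere(r=2.8) → bbox [-14.6,-6.5,3.5] .. [-9,-0.9,9.1]
B = cylinder(h=7.2, r=9.8) → bbox [-9.8,-9.8,0] .. [9.8,9.8,7.2]
lo = A.lo+B.lo = [-14.6-9.8, -6.5-9.8, 3.5+0] = [-24.400,-16.300,3.500]
hi = A.hi+B.hi = [-9+9.8, -0.9+9.8, 9.1+7.2] = [0.800,8.900,16.300]
diag = √(25.2²+25.2²+12.8²) = √1433.92 = 37.867


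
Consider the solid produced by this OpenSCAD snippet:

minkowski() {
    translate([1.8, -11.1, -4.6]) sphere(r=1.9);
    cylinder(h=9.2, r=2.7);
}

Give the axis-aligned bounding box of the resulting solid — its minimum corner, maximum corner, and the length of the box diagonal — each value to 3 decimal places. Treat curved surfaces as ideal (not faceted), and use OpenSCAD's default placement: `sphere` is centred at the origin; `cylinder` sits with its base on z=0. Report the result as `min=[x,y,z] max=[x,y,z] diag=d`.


min=[-2.800,-15.700,-6.500] max=[6.400,-6.500,6.500] diag=18.392

A = translate([1.8, -11.1, -4.6]) sphere(r=1.9) → bbox [-0.1,-13,-6.5] .. [3.7,-9.2,-2.7]
B = cylinder(h=9.2, r=2.7) → bbox [-2.7,-2.7,0] .. [2.7,2.7,9.2]
lo = A.lo+B.lo = [-0.1-2.7, -13-2.7, -6.5+0] = [-2.800,-15.700,-6.500]
hi = A.hi+B.hi = [3.7+2.7, -9.2+2.7, -2.7+9.2] = [6.400,-6.500,6.500]
diag = √(9.2²+9.2²+13²) = √338.28 = 18.392


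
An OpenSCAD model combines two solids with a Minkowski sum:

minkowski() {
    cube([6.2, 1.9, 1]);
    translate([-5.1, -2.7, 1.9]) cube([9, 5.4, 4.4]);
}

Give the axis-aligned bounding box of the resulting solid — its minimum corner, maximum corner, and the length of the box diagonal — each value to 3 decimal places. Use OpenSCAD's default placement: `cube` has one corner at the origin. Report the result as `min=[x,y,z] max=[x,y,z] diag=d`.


A = translate([-5.1, -2.7, 1.9]) cube([9, 5.4, 4.4]) → bbox [-5.1,-2.7,1.9] .. [3.9,2.7,6.3]
B = cube([6.2, 1.9, 1]) → bbox [0,0,0] .. [6.2,1.9,1]
lo = A.lo+B.lo = [-5.1+0, -2.7+0, 1.9+0] = [-5.100,-2.700,1.900]
hi = A.hi+B.hi = [3.9+6.2, 2.7+1.9, 6.3+1] = [10.100,4.600,7.300]
diag = √(15.2²+7.3²+5.4²) = √313.49 = 17.706

min=[-5.100,-2.700,1.900] max=[10.100,4.600,7.300] diag=17.706


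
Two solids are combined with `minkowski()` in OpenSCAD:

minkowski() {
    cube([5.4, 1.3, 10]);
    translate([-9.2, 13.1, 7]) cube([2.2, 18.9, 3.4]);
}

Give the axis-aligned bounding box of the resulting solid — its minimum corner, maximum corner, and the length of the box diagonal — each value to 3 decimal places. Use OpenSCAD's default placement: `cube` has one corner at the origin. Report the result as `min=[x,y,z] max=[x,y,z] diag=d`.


min=[-9.200,13.100,7.000] max=[-1.600,33.300,20.400] diag=25.404

A = translate([-9.2, 13.1, 7]) cube([2.2, 18.9, 3.4]) → bbox [-9.2,13.1,7] .. [-7,32,10.4]
B = cube([5.4, 1.3, 10]) → bbox [0,0,0] .. [5.4,1.3,10]
lo = A.lo+B.lo = [-9.2+0, 13.1+0, 7+0] = [-9.200,13.100,7.000]
hi = A.hi+B.hi = [-7+5.4, 32+1.3, 10.4+10] = [-1.600,33.300,20.400]
diag = √(7.6²+20.2²+13.4²) = √645.36 = 25.404


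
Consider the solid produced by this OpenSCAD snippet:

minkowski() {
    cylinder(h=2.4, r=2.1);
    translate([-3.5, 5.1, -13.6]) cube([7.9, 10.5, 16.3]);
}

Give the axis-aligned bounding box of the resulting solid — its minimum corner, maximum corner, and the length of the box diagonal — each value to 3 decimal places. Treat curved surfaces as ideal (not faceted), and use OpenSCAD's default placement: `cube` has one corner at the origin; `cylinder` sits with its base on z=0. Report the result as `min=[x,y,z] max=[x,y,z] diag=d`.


A = translate([-3.5, 5.1, -13.6]) cube([7.9, 10.5, 16.3]) → bbox [-3.5,5.1,-13.6] .. [4.4,15.6,2.7]
B = cylinder(h=2.4, r=2.1) → bbox [-2.1,-2.1,0] .. [2.1,2.1,2.4]
lo = A.lo+B.lo = [-3.5-2.1, 5.1-2.1, -13.6+0] = [-5.600,3.000,-13.600]
hi = A.hi+B.hi = [4.4+2.1, 15.6+2.1, 2.7+2.4] = [6.500,17.700,5.100]
diag = √(12.1²+14.7²+18.7²) = √712.19 = 26.687

min=[-5.600,3.000,-13.600] max=[6.500,17.700,5.100] diag=26.687


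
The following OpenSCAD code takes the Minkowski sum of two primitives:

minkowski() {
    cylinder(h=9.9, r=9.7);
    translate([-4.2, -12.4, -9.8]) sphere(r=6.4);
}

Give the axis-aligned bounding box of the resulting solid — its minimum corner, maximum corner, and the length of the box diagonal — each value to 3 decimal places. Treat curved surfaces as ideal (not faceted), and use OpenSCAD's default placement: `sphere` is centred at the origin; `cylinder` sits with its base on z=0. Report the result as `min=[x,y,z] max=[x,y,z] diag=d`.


A = translate([-4.2, -12.4, -9.8]) sphere(r=6.4) → bbox [-10.6,-18.8,-16.2] .. [2.2,-6,-3.4]
B = cylinder(h=9.9, r=9.7) → bbox [-9.7,-9.7,0] .. [9.7,9.7,9.9]
lo = A.lo+B.lo = [-10.6-9.7, -18.8-9.7, -16.2+0] = [-20.300,-28.500,-16.200]
hi = A.hi+B.hi = [2.2+9.7, -6+9.7, -3.4+9.9] = [11.900,3.700,6.500]
diag = √(32.2²+32.2²+22.7²) = √2588.97 = 50.882

min=[-20.300,-28.500,-16.200] max=[11.900,3.700,6.500] diag=50.882


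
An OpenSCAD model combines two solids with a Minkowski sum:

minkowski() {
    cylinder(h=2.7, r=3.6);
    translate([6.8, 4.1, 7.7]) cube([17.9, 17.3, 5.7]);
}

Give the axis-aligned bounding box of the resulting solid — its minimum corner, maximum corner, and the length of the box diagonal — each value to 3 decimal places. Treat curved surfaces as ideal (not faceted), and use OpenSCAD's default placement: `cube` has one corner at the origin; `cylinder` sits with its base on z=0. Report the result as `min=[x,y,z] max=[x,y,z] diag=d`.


min=[3.200,0.500,7.700] max=[28.300,25.000,16.100] diag=36.067

A = translate([6.8, 4.1, 7.7]) cube([17.9, 17.3, 5.7]) → bbox [6.8,4.1,7.7] .. [24.7,21.4,13.4]
B = cylinder(h=2.7, r=3.6) → bbox [-3.6,-3.6,0] .. [3.6,3.6,2.7]
lo = A.lo+B.lo = [6.8-3.6, 4.1-3.6, 7.7+0] = [3.200,0.500,7.700]
hi = A.hi+B.hi = [24.7+3.6, 21.4+3.6, 13.4+2.7] = [28.300,25.000,16.100]
diag = √(25.1²+24.5²+8.4²) = √1300.82 = 36.067


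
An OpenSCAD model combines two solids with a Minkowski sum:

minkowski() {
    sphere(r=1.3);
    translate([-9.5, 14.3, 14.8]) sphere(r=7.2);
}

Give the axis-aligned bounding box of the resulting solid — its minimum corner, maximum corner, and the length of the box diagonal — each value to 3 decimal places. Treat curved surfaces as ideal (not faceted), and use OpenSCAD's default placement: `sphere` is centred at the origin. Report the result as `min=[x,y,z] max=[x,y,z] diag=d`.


min=[-18.000,5.800,6.300] max=[-1.000,22.800,23.300] diag=29.445

A = translate([-9.5, 14.3, 14.8]) sphere(r=7.2) → bbox [-16.7,7.1,7.6] .. [-2.3,21.5,22]
B = sphere(r=1.3) → bbox [-1.3,-1.3,-1.3] .. [1.3,1.3,1.3]
lo = A.lo+B.lo = [-16.7-1.3, 7.1-1.3, 7.6-1.3] = [-18.000,5.800,6.300]
hi = A.hi+B.hi = [-2.3+1.3, 21.5+1.3, 22+1.3] = [-1.000,22.800,23.300]
diag = √(17²+17²+17²) = √867 = 29.445


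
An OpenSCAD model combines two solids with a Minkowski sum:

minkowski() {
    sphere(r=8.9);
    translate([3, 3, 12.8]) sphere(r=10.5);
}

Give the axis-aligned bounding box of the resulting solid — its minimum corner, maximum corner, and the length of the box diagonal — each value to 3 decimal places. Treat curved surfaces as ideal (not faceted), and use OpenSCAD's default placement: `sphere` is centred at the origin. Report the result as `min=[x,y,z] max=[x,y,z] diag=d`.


min=[-16.400,-16.400,-6.600] max=[22.400,22.400,32.200] diag=67.204

A = translate([3, 3, 12.8]) sphere(r=10.5) → bbox [-7.5,-7.5,2.3] .. [13.5,13.5,23.3]
B = sphere(r=8.9) → bbox [-8.9,-8.9,-8.9] .. [8.9,8.9,8.9]
lo = A.lo+B.lo = [-7.5-8.9, -7.5-8.9, 2.3-8.9] = [-16.400,-16.400,-6.600]
hi = A.hi+B.hi = [13.5+8.9, 13.5+8.9, 23.3+8.9] = [22.400,22.400,32.200]
diag = √(38.8²+38.8²+38.8²) = √4516.32 = 67.204


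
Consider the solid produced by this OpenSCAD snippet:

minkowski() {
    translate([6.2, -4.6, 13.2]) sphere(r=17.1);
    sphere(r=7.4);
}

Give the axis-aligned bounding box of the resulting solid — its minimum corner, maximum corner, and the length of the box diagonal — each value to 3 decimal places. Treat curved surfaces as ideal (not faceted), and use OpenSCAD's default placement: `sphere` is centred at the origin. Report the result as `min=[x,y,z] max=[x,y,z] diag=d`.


min=[-18.300,-29.100,-11.300] max=[30.700,19.900,37.700] diag=84.870

A = translate([6.2, -4.6, 13.2]) sphere(r=17.1) → bbox [-10.9,-21.7,-3.9] .. [23.3,12.5,30.3]
B = sphere(r=7.4) → bbox [-7.4,-7.4,-7.4] .. [7.4,7.4,7.4]
lo = A.lo+B.lo = [-10.9-7.4, -21.7-7.4, -3.9-7.4] = [-18.300,-29.100,-11.300]
hi = A.hi+B.hi = [23.3+7.4, 12.5+7.4, 30.3+7.4] = [30.700,19.900,37.700]
diag = √(49²+49²+49²) = √7203 = 84.870


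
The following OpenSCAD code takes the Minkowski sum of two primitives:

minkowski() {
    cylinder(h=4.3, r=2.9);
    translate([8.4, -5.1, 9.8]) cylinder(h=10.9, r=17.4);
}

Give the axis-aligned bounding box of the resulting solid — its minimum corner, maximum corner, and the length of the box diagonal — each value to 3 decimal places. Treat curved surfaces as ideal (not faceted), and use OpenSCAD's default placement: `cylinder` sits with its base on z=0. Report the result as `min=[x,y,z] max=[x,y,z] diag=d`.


A = translate([8.4, -5.1, 9.8]) cylinder(h=10.9, r=17.4) → bbox [-9,-22.5,9.8] .. [25.8,12.3,20.7]
B = cylinder(h=4.3, r=2.9) → bbox [-2.9,-2.9,0] .. [2.9,2.9,4.3]
lo = A.lo+B.lo = [-9-2.9, -22.5-2.9, 9.8+0] = [-11.900,-25.400,9.800]
hi = A.hi+B.hi = [25.8+2.9, 12.3+2.9, 20.7+4.3] = [28.700,15.200,25.000]
diag = √(40.6²+40.6²+15.2²) = √3527.76 = 59.395

min=[-11.900,-25.400,9.800] max=[28.700,15.200,25.000] diag=59.395


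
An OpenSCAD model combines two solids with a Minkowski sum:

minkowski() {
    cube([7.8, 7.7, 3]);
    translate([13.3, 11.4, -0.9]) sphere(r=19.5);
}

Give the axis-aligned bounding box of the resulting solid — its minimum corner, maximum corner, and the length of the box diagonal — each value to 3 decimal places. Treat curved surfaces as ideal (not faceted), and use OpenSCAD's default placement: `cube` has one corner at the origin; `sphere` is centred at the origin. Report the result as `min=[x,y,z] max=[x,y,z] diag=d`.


A = translate([13.3, 11.4, -0.9]) sphere(r=19.5) → bbox [-6.2,-8.1,-20.4] .. [32.8,30.9,18.6]
B = cube([7.8, 7.7, 3]) → bbox [0,0,0] .. [7.8,7.7,3]
lo = A.lo+B.lo = [-6.2+0, -8.1+0, -20.4+0] = [-6.200,-8.100,-20.400]
hi = A.hi+B.hi = [32.8+7.8, 30.9+7.7, 18.6+3] = [40.600,38.600,21.600]
diag = √(46.8²+46.7²+42²) = √6135.13 = 78.327

min=[-6.200,-8.100,-20.400] max=[40.600,38.600,21.600] diag=78.327


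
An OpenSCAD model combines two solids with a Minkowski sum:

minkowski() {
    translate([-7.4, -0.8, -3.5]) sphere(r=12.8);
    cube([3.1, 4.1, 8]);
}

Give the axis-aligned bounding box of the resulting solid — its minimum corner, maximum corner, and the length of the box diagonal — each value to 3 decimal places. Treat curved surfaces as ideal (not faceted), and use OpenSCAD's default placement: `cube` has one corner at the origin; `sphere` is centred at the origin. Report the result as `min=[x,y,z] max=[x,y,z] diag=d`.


min=[-20.200,-13.600,-16.300] max=[8.500,16.100,17.300] diag=53.242

A = translate([-7.4, -0.8, -3.5]) sphere(r=12.8) → bbox [-20.2,-13.6,-16.3] .. [5.4,12,9.3]
B = cube([3.1, 4.1, 8]) → bbox [0,0,0] .. [3.1,4.1,8]
lo = A.lo+B.lo = [-20.2+0, -13.6+0, -16.3+0] = [-20.200,-13.600,-16.300]
hi = A.hi+B.hi = [5.4+3.1, 12+4.1, 9.3+8] = [8.500,16.100,17.300]
diag = √(28.7²+29.7²+33.6²) = √2834.74 = 53.242


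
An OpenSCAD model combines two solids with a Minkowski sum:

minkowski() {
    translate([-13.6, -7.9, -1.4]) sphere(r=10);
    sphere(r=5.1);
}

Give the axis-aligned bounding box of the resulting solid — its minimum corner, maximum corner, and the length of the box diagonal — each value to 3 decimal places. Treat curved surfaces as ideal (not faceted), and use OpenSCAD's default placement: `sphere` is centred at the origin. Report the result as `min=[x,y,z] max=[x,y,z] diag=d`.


min=[-28.700,-23.000,-16.500] max=[1.500,7.200,13.700] diag=52.308

A = translate([-13.6, -7.9, -1.4]) sphere(r=10) → bbox [-23.6,-17.9,-11.4] .. [-3.6,2.1,8.6]
B = sphere(r=5.1) → bbox [-5.1,-5.1,-5.1] .. [5.1,5.1,5.1]
lo = A.lo+B.lo = [-23.6-5.1, -17.9-5.1, -11.4-5.1] = [-28.700,-23.000,-16.500]
hi = A.hi+B.hi = [-3.6+5.1, 2.1+5.1, 8.6+5.1] = [1.500,7.200,13.700]
diag = √(30.2²+30.2²+30.2²) = √2736.12 = 52.308


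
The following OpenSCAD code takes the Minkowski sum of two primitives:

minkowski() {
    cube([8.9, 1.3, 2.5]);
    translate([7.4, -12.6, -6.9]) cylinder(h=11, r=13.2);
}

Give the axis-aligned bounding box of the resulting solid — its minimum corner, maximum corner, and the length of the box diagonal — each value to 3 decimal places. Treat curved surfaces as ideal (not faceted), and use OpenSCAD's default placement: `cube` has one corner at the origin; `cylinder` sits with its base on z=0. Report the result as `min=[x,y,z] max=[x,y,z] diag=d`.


A = translate([7.4, -12.6, -6.9]) cylinder(h=11, r=13.2) → bbox [-5.8,-25.8,-6.9] .. [20.6,0.6,4.1]
B = cube([8.9, 1.3, 2.5]) → bbox [0,0,0] .. [8.9,1.3,2.5]
lo = A.lo+B.lo = [-5.8+0, -25.8+0, -6.9+0] = [-5.800,-25.800,-6.900]
hi = A.hi+B.hi = [20.6+8.9, 0.6+1.3, 4.1+2.5] = [29.500,1.900,6.600]
diag = √(35.3²+27.7²+13.5²) = √2195.63 = 46.858

min=[-5.800,-25.800,-6.900] max=[29.500,1.900,6.600] diag=46.858


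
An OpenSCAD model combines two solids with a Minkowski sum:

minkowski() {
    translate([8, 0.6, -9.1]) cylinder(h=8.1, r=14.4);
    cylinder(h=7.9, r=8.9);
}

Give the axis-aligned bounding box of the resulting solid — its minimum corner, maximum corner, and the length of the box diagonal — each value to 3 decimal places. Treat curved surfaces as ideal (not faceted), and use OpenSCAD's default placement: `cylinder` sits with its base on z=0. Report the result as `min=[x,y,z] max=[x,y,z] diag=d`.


A = translate([8, 0.6, -9.1]) cylinder(h=8.1, r=14.4) → bbox [-6.4,-13.8,-9.1] .. [22.4,15,-1]
B = cylinder(h=7.9, r=8.9) → bbox [-8.9,-8.9,0] .. [8.9,8.9,7.9]
lo = A.lo+B.lo = [-6.4-8.9, -13.8-8.9, -9.1+0] = [-15.300,-22.700,-9.100]
hi = A.hi+B.hi = [22.4+8.9, 15+8.9, -1+7.9] = [31.300,23.900,6.900]
diag = √(46.6²+46.6²+16²) = √4599.12 = 67.817

min=[-15.300,-22.700,-9.100] max=[31.300,23.900,6.900] diag=67.817
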